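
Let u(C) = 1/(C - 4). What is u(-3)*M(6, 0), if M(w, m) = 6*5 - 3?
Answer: -27/7 ≈ -3.8571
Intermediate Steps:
u(C) = 1/(-4 + C)
M(w, m) = 27 (M(w, m) = 30 - 3 = 27)
u(-3)*M(6, 0) = 27/(-4 - 3) = 27/(-7) = -⅐*27 = -27/7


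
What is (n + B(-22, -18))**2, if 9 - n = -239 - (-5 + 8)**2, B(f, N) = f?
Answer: 55225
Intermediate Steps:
n = 257 (n = 9 - (-239 - (-5 + 8)**2) = 9 - (-239 - 1*3**2) = 9 - (-239 - 1*9) = 9 - (-239 - 9) = 9 - 1*(-248) = 9 + 248 = 257)
(n + B(-22, -18))**2 = (257 - 22)**2 = 235**2 = 55225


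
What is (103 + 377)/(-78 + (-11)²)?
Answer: 480/43 ≈ 11.163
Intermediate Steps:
(103 + 377)/(-78 + (-11)²) = 480/(-78 + 121) = 480/43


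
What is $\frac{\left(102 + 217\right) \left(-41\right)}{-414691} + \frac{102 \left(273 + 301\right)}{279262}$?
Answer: $\frac{13965898183}{57903719021} \approx 0.24119$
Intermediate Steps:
$\frac{\left(102 + 217\right) \left(-41\right)}{-414691} + \frac{102 \left(273 + 301\right)}{279262} = 319 \left(-41\right) \left(- \frac{1}{414691}\right) + 102 \cdot 574 \cdot \frac{1}{279262} = \left(-13079\right) \left(- \frac{1}{414691}\right) + 58548 \cdot \frac{1}{279262} = \frac{13079}{414691} + \frac{29274}{139631} = \frac{13965898183}{57903719021}$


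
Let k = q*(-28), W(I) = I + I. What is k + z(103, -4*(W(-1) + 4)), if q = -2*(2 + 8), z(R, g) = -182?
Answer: 378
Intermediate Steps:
W(I) = 2*I
q = -20 (q = -2*10 = -20)
k = 560 (k = -20*(-28) = 560)
k + z(103, -4*(W(-1) + 4)) = 560 - 182 = 378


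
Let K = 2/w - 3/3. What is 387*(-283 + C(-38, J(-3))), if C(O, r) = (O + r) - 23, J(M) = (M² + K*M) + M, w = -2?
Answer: -128484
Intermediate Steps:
K = -2 (K = 2/(-2) - 3/3 = 2*(-½) - 3*⅓ = -1 - 1 = -2)
J(M) = M² - M (J(M) = (M² - 2*M) + M = M² - M)
C(O, r) = -23 + O + r
387*(-283 + C(-38, J(-3))) = 387*(-283 + (-23 - 38 - 3*(-1 - 3))) = 387*(-283 + (-23 - 38 - 3*(-4))) = 387*(-283 + (-23 - 38 + 12)) = 387*(-283 - 49) = 387*(-332) = -128484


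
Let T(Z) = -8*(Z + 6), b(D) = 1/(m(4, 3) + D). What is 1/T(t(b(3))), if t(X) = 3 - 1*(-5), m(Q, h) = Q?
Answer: -1/112 ≈ -0.0089286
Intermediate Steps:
b(D) = 1/(4 + D)
t(X) = 8 (t(X) = 3 + 5 = 8)
T(Z) = -48 - 8*Z (T(Z) = -8*(6 + Z) = -48 - 8*Z)
1/T(t(b(3))) = 1/(-48 - 8*8) = 1/(-48 - 64) = 1/(-112) = -1/112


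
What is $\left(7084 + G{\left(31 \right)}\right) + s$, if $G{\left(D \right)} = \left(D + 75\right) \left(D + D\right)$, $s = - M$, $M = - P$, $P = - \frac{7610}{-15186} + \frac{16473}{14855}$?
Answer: $\frac{1540496671604}{112794015} \approx 13658.0$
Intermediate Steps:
$P = \frac{181602764}{112794015}$ ($P = \left(-7610\right) \left(- \frac{1}{15186}\right) + 16473 \cdot \frac{1}{14855} = \frac{3805}{7593} + \frac{16473}{14855} = \frac{181602764}{112794015} \approx 1.61$)
$M = - \frac{181602764}{112794015}$ ($M = \left(-1\right) \frac{181602764}{112794015} = - \frac{181602764}{112794015} \approx -1.61$)
$s = \frac{181602764}{112794015}$ ($s = \left(-1\right) \left(- \frac{181602764}{112794015}\right) = \frac{181602764}{112794015} \approx 1.61$)
$G{\left(D \right)} = 2 D \left(75 + D\right)$ ($G{\left(D \right)} = \left(75 + D\right) 2 D = 2 D \left(75 + D\right)$)
$\left(7084 + G{\left(31 \right)}\right) + s = \left(7084 + 2 \cdot 31 \left(75 + 31\right)\right) + \frac{181602764}{112794015} = \left(7084 + 2 \cdot 31 \cdot 106\right) + \frac{181602764}{112794015} = \left(7084 + 6572\right) + \frac{181602764}{112794015} = 13656 + \frac{181602764}{112794015} = \frac{1540496671604}{112794015}$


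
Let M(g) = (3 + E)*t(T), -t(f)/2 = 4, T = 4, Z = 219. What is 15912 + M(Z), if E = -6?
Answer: 15936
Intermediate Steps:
t(f) = -8 (t(f) = -2*4 = -8)
M(g) = 24 (M(g) = (3 - 6)*(-8) = -3*(-8) = 24)
15912 + M(Z) = 15912 + 24 = 15936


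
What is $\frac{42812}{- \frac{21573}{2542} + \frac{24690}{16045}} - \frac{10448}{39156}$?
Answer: $- \frac{1139584831004212}{184931702943} \approx -6162.2$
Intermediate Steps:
$\frac{42812}{- \frac{21573}{2542} + \frac{24690}{16045}} - \frac{10448}{39156} = \frac{42812}{\left(-21573\right) \frac{1}{2542} + 24690 \cdot \frac{1}{16045}} - \frac{2612}{9789} = \frac{42812}{- \frac{21573}{2542} + \frac{4938}{3209}} - \frac{2612}{9789} = \frac{42812}{- \frac{56675361}{8157278}} - \frac{2612}{9789} = 42812 \left(- \frac{8157278}{56675361}\right) - \frac{2612}{9789} = - \frac{349229385736}{56675361} - \frac{2612}{9789} = - \frac{1139584831004212}{184931702943}$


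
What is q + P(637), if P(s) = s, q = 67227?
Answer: 67864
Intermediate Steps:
q + P(637) = 67227 + 637 = 67864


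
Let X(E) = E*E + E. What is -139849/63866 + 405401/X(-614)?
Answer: -6686326513/6009503203 ≈ -1.1126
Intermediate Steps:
X(E) = E + E² (X(E) = E² + E = E + E²)
-139849/63866 + 405401/X(-614) = -139849/63866 + 405401/((-614*(1 - 614))) = -139849*1/63866 + 405401/((-614*(-613))) = -139849/63866 + 405401/376382 = -6686326513/6009503203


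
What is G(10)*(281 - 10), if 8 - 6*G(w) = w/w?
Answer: 1897/6 ≈ 316.17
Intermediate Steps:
G(w) = 7/6 (G(w) = 4/3 - w/(6*w) = 4/3 - 1/6*1 = 4/3 - 1/6 = 7/6)
G(10)*(281 - 10) = 7*(281 - 10)/6 = (7/6)*271 = 1897/6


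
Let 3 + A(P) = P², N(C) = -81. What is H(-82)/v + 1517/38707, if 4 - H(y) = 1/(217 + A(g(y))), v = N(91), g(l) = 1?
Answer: -6830758/674082405 ≈ -0.010133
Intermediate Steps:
v = -81
A(P) = -3 + P²
H(y) = 859/215 (H(y) = 4 - 1/(217 + (-3 + 1²)) = 4 - 1/(217 + (-3 + 1)) = 4 - 1/(217 - 2) = 4 - 1/215 = 859/215)
H(-82)/v + 1517/38707 = (859/215)/(-81) + 1517/38707 = (859/215)*(-1/81) + 1517*(1/38707) = -859/17415 + 1517/38707 = -6830758/674082405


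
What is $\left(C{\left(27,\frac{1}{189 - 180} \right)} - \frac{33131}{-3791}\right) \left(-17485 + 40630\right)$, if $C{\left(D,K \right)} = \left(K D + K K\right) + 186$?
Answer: $\frac{468484279015}{102357} \approx 4.577 \cdot 10^{6}$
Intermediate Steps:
$C{\left(D,K \right)} = 186 + K^{2} + D K$ ($C{\left(D,K \right)} = \left(D K + K^{2}\right) + 186 = \left(K^{2} + D K\right) + 186 = 186 + K^{2} + D K$)
$\left(C{\left(27,\frac{1}{189 - 180} \right)} - \frac{33131}{-3791}\right) \left(-17485 + 40630\right) = \left(\left(186 + \left(\frac{1}{189 - 180}\right)^{2} + \frac{27}{189 - 180}\right) - \frac{33131}{-3791}\right) \left(-17485 + 40630\right) = \left(\left(186 + \left(\frac{1}{9}\right)^{2} + \frac{27}{9}\right) - - \frac{33131}{3791}\right) 23145 = \left(\left(186 + \left(\frac{1}{9}\right)^{2} + 27 \cdot \frac{1}{9}\right) + \frac{33131}{3791}\right) 23145 = \left(\left(186 + \frac{1}{81} + 3\right) + \frac{33131}{3791}\right) 23145 = \left(\frac{15310}{81} + \frac{33131}{3791}\right) 23145 = \frac{60723821}{307071} \cdot 23145 = \frac{468484279015}{102357}$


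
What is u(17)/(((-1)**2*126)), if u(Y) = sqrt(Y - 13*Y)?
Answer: I*sqrt(51)/63 ≈ 0.11336*I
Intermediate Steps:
u(Y) = 2*sqrt(3)*sqrt(-Y) (u(Y) = sqrt(-12*Y) = 2*sqrt(3)*sqrt(-Y))
u(17)/(((-1)**2*126)) = (2*sqrt(3)*sqrt(-1*17))/(((-1)**2*126)) = (2*sqrt(3)*sqrt(-17))/((1*126)) = (2*sqrt(3)*(I*sqrt(17)))/126 = (2*I*sqrt(51))*(1/126) = I*sqrt(51)/63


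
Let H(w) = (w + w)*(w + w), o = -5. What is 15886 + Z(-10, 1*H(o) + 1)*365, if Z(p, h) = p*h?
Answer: -352764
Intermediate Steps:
H(w) = 4*w² (H(w) = (2*w)*(2*w) = 4*w²)
Z(p, h) = h*p
15886 + Z(-10, 1*H(o) + 1)*365 = 15886 + ((1*(4*(-5)²) + 1)*(-10))*365 = 15886 + ((1*(4*25) + 1)*(-10))*365 = 15886 + ((1*100 + 1)*(-10))*365 = 15886 + ((100 + 1)*(-10))*365 = 15886 + (101*(-10))*365 = 15886 - 1010*365 = 15886 - 368650 = -352764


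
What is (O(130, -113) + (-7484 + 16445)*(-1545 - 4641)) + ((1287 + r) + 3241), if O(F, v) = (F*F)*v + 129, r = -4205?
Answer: -57341994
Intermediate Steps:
O(F, v) = 129 + v*F² (O(F, v) = F²*v + 129 = v*F² + 129 = 129 + v*F²)
(O(130, -113) + (-7484 + 16445)*(-1545 - 4641)) + ((1287 + r) + 3241) = ((129 - 113*130²) + (-7484 + 16445)*(-1545 - 4641)) + ((1287 - 4205) + 3241) = ((129 - 113*16900) + 8961*(-6186)) + (-2918 + 3241) = ((129 - 1909700) - 55432746) + 323 = (-1909571 - 55432746) + 323 = -57342317 + 323 = -57341994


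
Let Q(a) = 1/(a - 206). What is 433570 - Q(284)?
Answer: 33818459/78 ≈ 4.3357e+5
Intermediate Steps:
Q(a) = 1/(-206 + a)
433570 - Q(284) = 433570 - 1/(-206 + 284) = 433570 - 1/78 = 33818459/78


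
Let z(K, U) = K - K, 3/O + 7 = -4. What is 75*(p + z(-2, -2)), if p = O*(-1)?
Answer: 225/11 ≈ 20.455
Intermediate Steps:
O = -3/11 (O = 3/(-7 - 4) = 3/(-11) = 3*(-1/11) = -3/11 ≈ -0.27273)
z(K, U) = 0
p = 3/11 (p = -3/11*(-1) = 3/11 ≈ 0.27273)
75*(p + z(-2, -2)) = 75*(3/11 + 0) = 75*(3/11) = 225/11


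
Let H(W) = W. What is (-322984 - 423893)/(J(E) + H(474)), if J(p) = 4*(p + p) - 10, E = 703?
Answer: -746877/6088 ≈ -122.68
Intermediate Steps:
J(p) = -10 + 8*p (J(p) = 4*(2*p) - 10 = 8*p - 10 = -10 + 8*p)
(-322984 - 423893)/(J(E) + H(474)) = (-322984 - 423893)/((-10 + 8*703) + 474) = -746877/((-10 + 5624) + 474) = -746877/(5614 + 474) = -746877/6088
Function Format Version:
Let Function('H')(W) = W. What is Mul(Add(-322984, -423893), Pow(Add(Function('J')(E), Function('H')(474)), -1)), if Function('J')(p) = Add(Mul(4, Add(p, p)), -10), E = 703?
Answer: Rational(-746877, 6088) ≈ -122.68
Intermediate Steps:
Function('J')(p) = Add(-10, Mul(8, p)) (Function('J')(p) = Add(Mul(4, Mul(2, p)), -10) = Add(Mul(8, p), -10) = Add(-10, Mul(8, p)))
Mul(Add(-322984, -423893), Pow(Add(Function('J')(E), Function('H')(474)), -1)) = Mul(Add(-322984, -423893), Pow(Add(Add(-10, Mul(8, 703)), 474), -1)) = Mul(-746877, Pow(Add(Add(-10, 5624), 474), -1)) = Mul(-746877, Pow(Add(5614, 474), -1)) = Mul(-746877, Pow(6088, -1)) = Mul(-746877, Rational(1, 6088)) = Rational(-746877, 6088)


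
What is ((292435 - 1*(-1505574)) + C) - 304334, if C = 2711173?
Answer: 4204848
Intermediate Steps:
((292435 - 1*(-1505574)) + C) - 304334 = ((292435 - 1*(-1505574)) + 2711173) - 304334 = ((292435 + 1505574) + 2711173) - 304334 = (1798009 + 2711173) - 304334 = 4509182 - 304334 = 4204848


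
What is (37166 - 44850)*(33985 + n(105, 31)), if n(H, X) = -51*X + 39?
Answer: -249292012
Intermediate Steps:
n(H, X) = 39 - 51*X
(37166 - 44850)*(33985 + n(105, 31)) = (37166 - 44850)*(33985 + (39 - 51*31)) = -7684*(33985 + (39 - 1581)) = -7684*(33985 - 1542) = -7684*32443 = -249292012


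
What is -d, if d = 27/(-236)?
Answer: 27/236 ≈ 0.11441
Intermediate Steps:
d = -27/236 (d = 27*(-1/236) = -27/236 ≈ -0.11441)
-d = -1*(-27/236) = 27/236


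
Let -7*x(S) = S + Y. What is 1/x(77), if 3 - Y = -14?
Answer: -7/94 ≈ -0.074468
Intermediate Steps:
Y = 17 (Y = 3 - 1*(-14) = 3 + 14 = 17)
x(S) = -17/7 - S/7 (x(S) = -(S + 17)/7 = -(17 + S)/7 = -17/7 - S/7)
1/x(77) = 1/(-17/7 - 1/7*77) = 1/(-17/7 - 11) = 1/(-94/7) = -7/94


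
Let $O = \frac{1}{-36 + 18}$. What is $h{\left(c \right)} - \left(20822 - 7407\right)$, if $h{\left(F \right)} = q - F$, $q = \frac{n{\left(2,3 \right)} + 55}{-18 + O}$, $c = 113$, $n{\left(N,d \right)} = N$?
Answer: $- \frac{4397626}{325} \approx -13531.0$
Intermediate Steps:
$O = - \frac{1}{18}$ ($O = \frac{1}{-18} = - \frac{1}{18} \approx -0.055556$)
$q = - \frac{1026}{325}$ ($q = \frac{2 + 55}{-18 - \frac{1}{18}} = \frac{57}{- \frac{325}{18}} = 57 \left(- \frac{18}{325}\right) = - \frac{1026}{325} \approx -3.1569$)
$h{\left(F \right)} = - \frac{1026}{325} - F$
$h{\left(c \right)} - \left(20822 - 7407\right) = \left(- \frac{1026}{325} - 113\right) - \left(20822 - 7407\right) = - \frac{37751}{325} - 13415 = - \frac{4397626}{325}$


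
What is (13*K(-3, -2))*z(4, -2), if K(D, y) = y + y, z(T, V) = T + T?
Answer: -416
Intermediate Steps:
z(T, V) = 2*T
K(D, y) = 2*y
(13*K(-3, -2))*z(4, -2) = (13*(2*(-2)))*(2*4) = (13*(-4))*8 = -52*8 = -416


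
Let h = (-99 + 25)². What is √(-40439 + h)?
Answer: I*√34963 ≈ 186.98*I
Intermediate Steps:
h = 5476 (h = (-74)² = 5476)
√(-40439 + h) = √(-40439 + 5476) = √(-34963) = I*√34963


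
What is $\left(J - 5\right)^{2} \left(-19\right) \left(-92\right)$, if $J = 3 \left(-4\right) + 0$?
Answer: $505172$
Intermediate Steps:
$J = -12$ ($J = -12 + 0 = -12$)
$\left(J - 5\right)^{2} \left(-19\right) \left(-92\right) = \left(-12 - 5\right)^{2} \left(-19\right) \left(-92\right) = \left(-17\right)^{2} \left(-19\right) \left(-92\right) = 289 \left(-19\right) \left(-92\right) = \left(-5491\right) \left(-92\right) = 505172$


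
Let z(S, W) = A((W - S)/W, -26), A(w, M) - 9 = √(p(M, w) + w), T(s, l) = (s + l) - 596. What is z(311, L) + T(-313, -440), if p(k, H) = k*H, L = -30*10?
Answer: -1340 + I*√1833/6 ≈ -1340.0 + 7.1356*I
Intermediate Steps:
T(s, l) = -596 + l + s (T(s, l) = (l + s) - 596 = -596 + l + s)
L = -300
p(k, H) = H*k
A(w, M) = 9 + √(w + M*w) (A(w, M) = 9 + √(w*M + w) = 9 + √(M*w + w) = 9 + √(w + M*w))
z(S, W) = 9 + 5*√(-(W - S)/W) (z(S, W) = 9 + √(((W - S)/W)*(1 - 26)) = 9 + √(((W - S)/W)*(-25)) = 9 + √(-25*(W - S)/W) = 9 + 5*√(-(W - S)/W))
z(311, L) + T(-313, -440) = (9 + 5*√((311 - 1*(-300))/(-300))) + (-596 - 440 - 313) = (9 + 5*√(-(311 + 300)/300)) - 1349 = (9 + 5*√(-1/300*611)) - 1349 = (9 + 5*√(-611/300)) - 1349 = (9 + 5*(I*√1833/30)) - 1349 = (9 + I*√1833/6) - 1349 = -1340 + I*√1833/6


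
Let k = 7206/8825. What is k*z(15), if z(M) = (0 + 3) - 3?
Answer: 0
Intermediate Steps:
z(M) = 0 (z(M) = 3 - 3 = 0)
k = 7206/8825 (k = 7206*(1/8825) = 7206/8825 ≈ 0.81654)
k*z(15) = (7206/8825)*0 = 0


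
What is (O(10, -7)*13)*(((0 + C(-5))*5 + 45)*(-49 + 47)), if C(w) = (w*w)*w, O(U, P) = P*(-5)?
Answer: 527800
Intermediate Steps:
O(U, P) = -5*P
C(w) = w³ (C(w) = w²*w = w³)
(O(10, -7)*13)*(((0 + C(-5))*5 + 45)*(-49 + 47)) = (-5*(-7)*13)*(((0 + (-5)³)*5 + 45)*(-49 + 47)) = (35*13)*(((0 - 125)*5 + 45)*(-2)) = 455*((-125*5 + 45)*(-2)) = 455*((-625 + 45)*(-2)) = 455*(-580*(-2)) = 455*1160 = 527800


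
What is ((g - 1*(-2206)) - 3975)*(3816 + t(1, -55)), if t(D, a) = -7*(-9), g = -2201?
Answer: -15399630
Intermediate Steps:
t(D, a) = 63
((g - 1*(-2206)) - 3975)*(3816 + t(1, -55)) = ((-2201 - 1*(-2206)) - 3975)*(3816 + 63) = ((-2201 + 2206) - 3975)*3879 = (5 - 3975)*3879 = -3970*3879 = -15399630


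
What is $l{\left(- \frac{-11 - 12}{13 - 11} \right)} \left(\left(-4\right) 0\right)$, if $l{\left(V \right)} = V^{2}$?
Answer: $0$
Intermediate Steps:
$l{\left(- \frac{-11 - 12}{13 - 11} \right)} \left(\left(-4\right) 0\right) = \left(- \frac{-11 - 12}{13 - 11}\right)^{2} \left(\left(-4\right) 0\right) = \left(- \frac{-23}{2}\right)^{2} \cdot 0 = \left(\left(-1\right) \left(- \frac{23}{2}\right)\right)^{2} \cdot 0 = \left(\frac{23}{2}\right)^{2} \cdot 0 = \frac{529}{4} \cdot 0 = 0$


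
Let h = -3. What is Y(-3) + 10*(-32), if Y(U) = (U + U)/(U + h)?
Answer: -319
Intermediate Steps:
Y(U) = 2*U/(-3 + U) (Y(U) = (U + U)/(U - 3) = (2*U)/(-3 + U) = 2*U/(-3 + U))
Y(-3) + 10*(-32) = 2*(-3)/(-3 - 3) + 10*(-32) = 2*(-3)/(-6) - 320 = 2*(-3)*(-⅙) - 320 = 1 - 320 = -319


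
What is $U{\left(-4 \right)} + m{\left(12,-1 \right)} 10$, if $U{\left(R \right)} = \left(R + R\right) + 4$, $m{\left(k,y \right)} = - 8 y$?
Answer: $76$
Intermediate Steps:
$U{\left(R \right)} = 4 + 2 R$ ($U{\left(R \right)} = 2 R + 4 = 4 + 2 R$)
$U{\left(-4 \right)} + m{\left(12,-1 \right)} 10 = \left(4 + 2 \left(-4\right)\right) + \left(-8\right) \left(-1\right) 10 = \left(4 - 8\right) + 8 \cdot 10 = -4 + 80 = 76$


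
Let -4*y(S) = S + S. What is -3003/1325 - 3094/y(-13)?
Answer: -633703/1325 ≈ -478.27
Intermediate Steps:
y(S) = -S/2 (y(S) = -(S + S)/4 = -S/2)
-3003/1325 - 3094/y(-13) = -3003/1325 - 3094/((-½*(-13))) = -3003*1/1325 - 3094/13/2 = -3003/1325 - 3094*2/13 = -3003/1325 - 476 = -633703/1325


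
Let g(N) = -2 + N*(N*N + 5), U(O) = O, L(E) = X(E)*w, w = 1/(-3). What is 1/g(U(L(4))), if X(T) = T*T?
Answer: -27/4870 ≈ -0.0055441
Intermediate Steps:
X(T) = T²
w = -⅓ ≈ -0.33333
L(E) = -E²/3 (L(E) = E²*(-⅓) = -E²/3)
g(N) = -2 + N*(5 + N²) (g(N) = -2 + N*(N² + 5) = -2 + N*(5 + N²))
1/g(U(L(4))) = 1/(-2 + (-⅓*4²)³ + 5*(-⅓*4²)) = 1/(-2 + (-⅓*16)³ + 5*(-⅓*16)) = 1/(-2 + (-16/3)³ + 5*(-16/3)) = 1/(-2 - 4096/27 - 80/3) = 1/(-4870/27) = -27/4870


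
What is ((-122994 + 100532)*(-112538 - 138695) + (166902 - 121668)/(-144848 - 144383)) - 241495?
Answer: 1632117272002647/289231 ≈ 5.6430e+9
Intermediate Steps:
((-122994 + 100532)*(-112538 - 138695) + (166902 - 121668)/(-144848 - 144383)) - 241495 = (-22462*(-251233) + 45234/(-289231)) - 241495 = (5643195646 + 45234*(-1/289231)) - 241495 = (5643195646 - 45234/289231) - 241495 = 1632187119842992/289231 - 241495 = 1632117272002647/289231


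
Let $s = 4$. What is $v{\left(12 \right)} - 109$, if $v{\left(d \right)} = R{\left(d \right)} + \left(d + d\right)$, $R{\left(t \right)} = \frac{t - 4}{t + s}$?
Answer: $- \frac{169}{2} \approx -84.5$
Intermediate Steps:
$R{\left(t \right)} = \frac{-4 + t}{4 + t}$ ($R{\left(t \right)} = \frac{t - 4}{t + 4} = \frac{-4 + t}{4 + t}$)
$v{\left(d \right)} = 2 d + \frac{-4 + d}{4 + d}$ ($v{\left(d \right)} = \frac{-4 + d}{4 + d} + \left(d + d\right) = \frac{-4 + d}{4 + d} + 2 d = 2 d + \frac{-4 + d}{4 + d}$)
$v{\left(12 \right)} - 109 = \frac{-4 + 12 + 2 \cdot 12 \left(4 + 12\right)}{4 + 12} - 109 = \frac{-4 + 12 + 2 \cdot 12 \cdot 16}{16} - 109 = \frac{-4 + 12 + 384}{16} - 109 = \frac{1}{16} \cdot 392 - 109 = \frac{49}{2} - 109 = - \frac{169}{2}$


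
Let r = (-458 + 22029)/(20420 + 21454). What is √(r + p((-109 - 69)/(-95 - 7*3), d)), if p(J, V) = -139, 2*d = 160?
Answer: I*√242823766710/41874 ≈ 11.768*I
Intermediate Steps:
d = 80 (d = (½)*160 = 80)
r = 21571/41874 ≈ 0.51514
√(r + p((-109 - 69)/(-95 - 7*3), d)) = √(21571/41874 - 139) = √(-5798915/41874) = I*√242823766710/41874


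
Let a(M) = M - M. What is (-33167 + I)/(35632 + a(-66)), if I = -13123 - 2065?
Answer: -48355/35632 ≈ -1.3571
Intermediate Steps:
a(M) = 0
I = -15188
(-33167 + I)/(35632 + a(-66)) = (-33167 - 15188)/(35632 + 0) = -48355/35632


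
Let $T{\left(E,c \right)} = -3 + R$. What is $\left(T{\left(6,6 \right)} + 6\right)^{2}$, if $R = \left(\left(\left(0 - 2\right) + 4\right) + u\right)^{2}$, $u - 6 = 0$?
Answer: $4489$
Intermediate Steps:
$u = 6$ ($u = 6 + 0 = 6$)
$R = 64$ ($R = \left(\left(\left(0 - 2\right) + 4\right) + 6\right)^{2} = \left(\left(-2 + 4\right) + 6\right)^{2} = \left(2 + 6\right)^{2} = 8^{2} = 64$)
$T{\left(E,c \right)} = 61$ ($T{\left(E,c \right)} = -3 + 64 = 61$)
$\left(T{\left(6,6 \right)} + 6\right)^{2} = \left(61 + 6\right)^{2} = 67^{2} = 4489$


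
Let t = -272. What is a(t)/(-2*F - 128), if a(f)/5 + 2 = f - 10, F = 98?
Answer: 355/81 ≈ 4.3827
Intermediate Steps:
a(f) = -60 + 5*f (a(f) = -10 + 5*(f - 10) = -10 + 5*(-10 + f) = -10 + (-50 + 5*f) = -60 + 5*f)
a(t)/(-2*F - 128) = (-60 + 5*(-272))/(-2*98 - 128) = (-60 - 1360)/(-196 - 128) = -1420/(-324) = -1420*(-1/324) = 355/81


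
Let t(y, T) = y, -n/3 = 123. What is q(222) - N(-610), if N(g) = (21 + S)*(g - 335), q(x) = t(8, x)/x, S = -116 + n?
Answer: -48671276/111 ≈ -4.3848e+5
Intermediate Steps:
n = -369 (n = -3*123 = -369)
S = -485 (S = -116 - 369 = -485)
q(x) = 8/x
N(g) = 155440 - 464*g (N(g) = (21 - 485)*(g - 335) = -464*(-335 + g) = 155440 - 464*g)
q(222) - N(-610) = 8/222 - (155440 - 464*(-610)) = 8*(1/222) - (155440 + 283040) = 4/111 - 1*438480 = 4/111 - 438480 = -48671276/111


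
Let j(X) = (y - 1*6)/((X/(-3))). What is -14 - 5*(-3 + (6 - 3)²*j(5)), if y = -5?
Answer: -296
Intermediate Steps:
j(X) = 33/X (j(X) = (-5 - 1*6)/((X/(-3))) = (-5 - 6)/((X*(-⅓))) = -11*(-3/X) = -(-33)/X = 33/X)
-14 - 5*(-3 + (6 - 3)²*j(5)) = -14 - 5*(-3 + (6 - 3)²*(33/5)) = -14 - 5*(-3 + 3²*(33*(⅕))) = -14 - 5*(-3 + 9*(33/5)) = -14 - 5*(-3 + 297/5) = -14 - 5*282/5 = -14 - 282 = -296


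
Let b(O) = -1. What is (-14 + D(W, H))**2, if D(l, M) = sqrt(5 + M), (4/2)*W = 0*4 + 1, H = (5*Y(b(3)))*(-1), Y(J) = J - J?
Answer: (14 - sqrt(5))**2 ≈ 138.39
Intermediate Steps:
Y(J) = 0
H = 0 (H = (5*0)*(-1) = 0*(-1) = 0)
W = 1/2 (W = (0*4 + 1)/2 = (0 + 1)/2 = (1/2)*1 = 1/2 ≈ 0.50000)
(-14 + D(W, H))**2 = (-14 + sqrt(5 + 0))**2 = (-14 + sqrt(5))**2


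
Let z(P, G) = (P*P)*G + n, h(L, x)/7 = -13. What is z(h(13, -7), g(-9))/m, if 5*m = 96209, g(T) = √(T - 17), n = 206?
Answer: 1030/96209 + 41405*I*√26/96209 ≈ 0.010706 + 2.1944*I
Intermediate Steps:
h(L, x) = -91 (h(L, x) = 7*(-13) = -91)
g(T) = √(-17 + T)
z(P, G) = 206 + G*P² (z(P, G) = (P*P)*G + 206 = P²*G + 206 = G*P² + 206 = 206 + G*P²)
m = 96209/5 (m = (⅕)*96209 = 96209/5 ≈ 19242.)
z(h(13, -7), g(-9))/m = (206 + √(-17 - 9)*(-91)²)/(96209/5) = (206 + √(-26)*8281)*(5/96209) = (206 + (I*√26)*8281)*(5/96209) = (206 + 8281*I*√26)*(5/96209) = 1030/96209 + 41405*I*√26/96209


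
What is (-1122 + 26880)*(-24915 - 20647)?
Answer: -1173585996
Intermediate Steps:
(-1122 + 26880)*(-24915 - 20647) = 25758*(-45562) = -1173585996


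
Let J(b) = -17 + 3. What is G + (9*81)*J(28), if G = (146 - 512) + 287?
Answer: -10285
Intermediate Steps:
J(b) = -14
G = -79 (G = -366 + 287 = -79)
G + (9*81)*J(28) = -79 + (9*81)*(-14) = -79 + 729*(-14) = -79 - 10206 = -10285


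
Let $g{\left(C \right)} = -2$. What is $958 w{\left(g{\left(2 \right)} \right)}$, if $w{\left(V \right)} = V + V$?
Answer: $-3832$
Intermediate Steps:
$w{\left(V \right)} = 2 V$
$958 w{\left(g{\left(2 \right)} \right)} = 958 \cdot 2 \left(-2\right) = 958 \left(-4\right) = -3832$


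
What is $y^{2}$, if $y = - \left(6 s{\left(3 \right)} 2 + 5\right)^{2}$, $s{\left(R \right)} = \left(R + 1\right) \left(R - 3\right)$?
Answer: $625$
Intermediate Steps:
$s{\left(R \right)} = \left(1 + R\right) \left(-3 + R\right)$
$y = -25$ ($y = - \left(6 \left(-3 + 3^{2} - 6\right) 2 + 5\right)^{2} = - \left(6 \left(-3 + 9 - 6\right) 2 + 5\right)^{2} = - \left(6 \cdot 0 \cdot 2 + 5\right)^{2} = - \left(0 \cdot 2 + 5\right)^{2} = - \left(0 + 5\right)^{2} = - 5^{2} = \left(-1\right) 25 = -25$)
$y^{2} = \left(-25\right)^{2} = 625$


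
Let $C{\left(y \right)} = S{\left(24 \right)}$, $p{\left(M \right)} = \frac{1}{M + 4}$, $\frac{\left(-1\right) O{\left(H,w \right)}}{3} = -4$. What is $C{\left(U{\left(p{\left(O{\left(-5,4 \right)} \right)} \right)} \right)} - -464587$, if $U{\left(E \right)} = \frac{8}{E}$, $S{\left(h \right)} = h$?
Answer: $464611$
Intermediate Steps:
$O{\left(H,w \right)} = 12$ ($O{\left(H,w \right)} = \left(-3\right) \left(-4\right) = 12$)
$p{\left(M \right)} = \frac{1}{4 + M}$
$C{\left(y \right)} = 24$
$C{\left(U{\left(p{\left(O{\left(-5,4 \right)} \right)} \right)} \right)} - -464587 = 24 - -464587 = 24 + 464587 = 464611$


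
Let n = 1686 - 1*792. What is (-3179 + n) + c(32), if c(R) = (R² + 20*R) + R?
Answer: -589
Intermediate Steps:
n = 894 (n = 1686 - 792 = 894)
c(R) = R² + 21*R
(-3179 + n) + c(32) = (-3179 + 894) + 32*(21 + 32) = -2285 + 32*53 = -2285 + 1696 = -589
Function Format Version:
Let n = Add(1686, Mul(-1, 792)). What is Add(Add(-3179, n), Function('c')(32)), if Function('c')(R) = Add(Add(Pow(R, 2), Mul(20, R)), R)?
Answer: -589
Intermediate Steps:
n = 894 (n = Add(1686, -792) = 894)
Function('c')(R) = Add(Pow(R, 2), Mul(21, R))
Add(Add(-3179, n), Function('c')(32)) = Add(Add(-3179, 894), Mul(32, Add(21, 32))) = Add(-2285, Mul(32, 53)) = Add(-2285, 1696) = -589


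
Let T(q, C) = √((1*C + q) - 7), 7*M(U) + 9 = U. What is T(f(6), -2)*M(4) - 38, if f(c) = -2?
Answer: -38 - 5*I*√11/7 ≈ -38.0 - 2.369*I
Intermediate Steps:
M(U) = -9/7 + U/7
T(q, C) = √(-7 + C + q) (T(q, C) = √((C + q) - 7) = √(-7 + C + q))
T(f(6), -2)*M(4) - 38 = √(-7 - 2 - 2)*(-9/7 + (⅐)*4) - 38 = √(-11)*(-9/7 + 4/7) - 38 = (I*√11)*(-5/7) - 38 = -5*I*√11/7 - 38 = -38 - 5*I*√11/7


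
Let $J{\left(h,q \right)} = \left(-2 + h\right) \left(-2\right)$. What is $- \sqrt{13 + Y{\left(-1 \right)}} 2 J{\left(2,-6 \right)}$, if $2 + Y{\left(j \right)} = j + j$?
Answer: $0$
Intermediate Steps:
$J{\left(h,q \right)} = 4 - 2 h$
$Y{\left(j \right)} = -2 + 2 j$ ($Y{\left(j \right)} = -2 + \left(j + j\right) = -2 + 2 j$)
$- \sqrt{13 + Y{\left(-1 \right)}} 2 J{\left(2,-6 \right)} = - \sqrt{13 + \left(-2 + 2 \left(-1\right)\right)} 2 \left(4 - 4\right) = - \sqrt{13 - 4} \cdot 2 \left(4 - 4\right) = - \sqrt{13 - 4} \cdot 2 \cdot 0 = - \sqrt{9} \cdot 2 \cdot 0 = \left(-1\right) 3 \cdot 2 \cdot 0 = \left(-3\right) 2 \cdot 0 = \left(-6\right) 0 = 0$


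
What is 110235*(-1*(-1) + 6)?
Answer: 771645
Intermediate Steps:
110235*(-1*(-1) + 6) = 110235*(1 + 6) = 110235*7 = 771645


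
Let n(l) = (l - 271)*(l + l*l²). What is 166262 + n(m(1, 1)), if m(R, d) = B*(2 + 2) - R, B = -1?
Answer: 202142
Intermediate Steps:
m(R, d) = -4 - R (m(R, d) = -(2 + 2) - R = -1*4 - R = -4 - R)
n(l) = (-271 + l)*(l + l³)
166262 + n(m(1, 1)) = 166262 + (-4 - 1*1)*(-271 + (-4 - 1*1) + (-4 - 1*1)³ - 271*(-4 - 1*1)²) = 166262 + (-4 - 1)*(-271 + (-4 - 1) + (-4 - 1)³ - 271*(-4 - 1)²) = 166262 - 5*(-271 - 5 + (-5)³ - 271*(-5)²) = 166262 - 5*(-271 - 5 - 125 - 271*25) = 166262 - 5*(-271 - 5 - 125 - 6775) = 166262 - 5*(-7176) = 166262 + 35880 = 202142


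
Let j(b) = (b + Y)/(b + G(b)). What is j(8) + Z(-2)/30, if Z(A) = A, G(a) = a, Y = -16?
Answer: -17/30 ≈ -0.56667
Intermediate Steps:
j(b) = (-16 + b)/(2*b) (j(b) = (b - 16)/(b + b) = (-16 + b)/((2*b)) = (-16 + b)*(1/(2*b)) = (-16 + b)/(2*b))
j(8) + Z(-2)/30 = (½)*(-16 + 8)/8 - 2/30 = (½)*(⅛)*(-8) - 2*1/30 = -½ - 1/15 = -17/30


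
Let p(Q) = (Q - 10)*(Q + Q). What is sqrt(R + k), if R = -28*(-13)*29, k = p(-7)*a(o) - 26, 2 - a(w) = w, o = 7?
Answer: 2*sqrt(2335) ≈ 96.644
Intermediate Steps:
a(w) = 2 - w
p(Q) = 2*Q*(-10 + Q) (p(Q) = (-10 + Q)*(2*Q) = 2*Q*(-10 + Q))
k = -1216 (k = (2*(-7)*(-10 - 7))*(2 - 1*7) - 26 = (2*(-7)*(-17))*(2 - 7) - 26 = 238*(-5) - 26 = -1190 - 26 = -1216)
R = 10556 (R = 364*29 = 10556)
sqrt(R + k) = sqrt(10556 - 1216) = sqrt(9340) = 2*sqrt(2335)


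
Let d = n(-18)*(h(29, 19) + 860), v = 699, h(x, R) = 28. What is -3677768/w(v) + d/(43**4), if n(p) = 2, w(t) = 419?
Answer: -12573556172024/1432477619 ≈ -8777.5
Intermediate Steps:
d = 1776 (d = 2*(28 + 860) = 2*888 = 1776)
-3677768/w(v) + d/(43**4) = -3677768/419 + 1776/(43**4) = -3677768*1/419 + 1776/3418801 = -3677768/419 + 1776*(1/3418801) = -3677768/419 + 1776/3418801 = -12573556172024/1432477619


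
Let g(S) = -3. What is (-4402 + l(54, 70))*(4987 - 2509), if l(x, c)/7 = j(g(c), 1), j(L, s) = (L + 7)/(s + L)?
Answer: -10942848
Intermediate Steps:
j(L, s) = (7 + L)/(L + s)
l(x, c) = -14 (l(x, c) = 7*((7 - 3)/(-3 + 1)) = 7*(4/(-2)) = 7*(-1/2*4) = 7*(-2) = -14)
(-4402 + l(54, 70))*(4987 - 2509) = (-4402 - 14)*(4987 - 2509) = -4416*2478 = -10942848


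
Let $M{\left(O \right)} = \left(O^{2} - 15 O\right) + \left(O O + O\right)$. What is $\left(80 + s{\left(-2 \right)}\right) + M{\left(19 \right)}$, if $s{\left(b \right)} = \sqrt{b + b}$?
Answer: $536 + 2 i \approx 536.0 + 2.0 i$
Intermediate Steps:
$s{\left(b \right)} = \sqrt{2} \sqrt{b}$ ($s{\left(b \right)} = \sqrt{2 b} = \sqrt{2} \sqrt{b}$)
$M{\left(O \right)} = - 14 O + 2 O^{2}$ ($M{\left(O \right)} = \left(O^{2} - 15 O\right) + \left(O^{2} + O\right) = \left(O^{2} - 15 O\right) + \left(O + O^{2}\right) = - 14 O + 2 O^{2}$)
$\left(80 + s{\left(-2 \right)}\right) + M{\left(19 \right)} = \left(80 + \sqrt{2} \sqrt{-2}\right) + 2 \cdot 19 \left(-7 + 19\right) = \left(80 + \sqrt{2} i \sqrt{2}\right) + 2 \cdot 19 \cdot 12 = \left(80 + 2 i\right) + 456 = 536 + 2 i$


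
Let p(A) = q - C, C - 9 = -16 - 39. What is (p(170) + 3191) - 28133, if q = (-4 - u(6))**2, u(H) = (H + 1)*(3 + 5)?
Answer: -21296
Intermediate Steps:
u(H) = 8 + 8*H (u(H) = (1 + H)*8 = 8 + 8*H)
q = 3600 (q = (-4 - (8 + 8*6))**2 = (-4 - (8 + 48))**2 = (-4 - 1*56)**2 = (-4 - 56)**2 = (-60)**2 = 3600)
C = -46 (C = 9 + (-16 - 39) = 9 - 55 = -46)
p(A) = 3646 (p(A) = 3600 - 1*(-46) = 3600 + 46 = 3646)
(p(170) + 3191) - 28133 = (3646 + 3191) - 28133 = 6837 - 28133 = -21296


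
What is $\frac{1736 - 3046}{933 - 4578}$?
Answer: $\frac{262}{729} \approx 0.3594$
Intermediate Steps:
$\frac{1736 - 3046}{933 - 4578} = - \frac{1310}{-3645} = \left(-1310\right) \left(- \frac{1}{3645}\right) = \frac{262}{729}$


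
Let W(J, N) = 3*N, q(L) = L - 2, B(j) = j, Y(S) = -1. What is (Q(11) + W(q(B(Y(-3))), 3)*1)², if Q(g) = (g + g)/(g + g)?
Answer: 100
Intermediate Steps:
q(L) = -2 + L
Q(g) = 1 (Q(g) = (2*g)/((2*g)) = (2*g)*(1/(2*g)) = 1)
(Q(11) + W(q(B(Y(-3))), 3)*1)² = (1 + (3*3)*1)² = (1 + 9*1)² = (1 + 9)² = 10² = 100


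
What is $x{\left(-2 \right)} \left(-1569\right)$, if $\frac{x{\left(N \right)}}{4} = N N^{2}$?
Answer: $50208$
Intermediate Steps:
$x{\left(N \right)} = 4 N^{3}$ ($x{\left(N \right)} = 4 N N^{2} = 4 N^{3}$)
$x{\left(-2 \right)} \left(-1569\right) = 4 \left(-2\right)^{3} \left(-1569\right) = 4 \left(-8\right) \left(-1569\right) = \left(-32\right) \left(-1569\right) = 50208$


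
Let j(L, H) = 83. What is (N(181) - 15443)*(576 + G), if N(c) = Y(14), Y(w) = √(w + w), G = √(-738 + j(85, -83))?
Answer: -(576 + I*√655)*(15443 - 2*√7) ≈ -8.8921e+6 - 3.951e+5*I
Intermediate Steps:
G = I*√655 (G = √(-738 + 83) = √(-655) = I*√655 ≈ 25.593*I)
Y(w) = √2*√w (Y(w) = √(2*w) = √2*√w)
N(c) = 2*√7 (N(c) = √2*√14 = 2*√7)
(N(181) - 15443)*(576 + G) = (2*√7 - 15443)*(576 + I*√655) = (-15443 + 2*√7)*(576 + I*√655)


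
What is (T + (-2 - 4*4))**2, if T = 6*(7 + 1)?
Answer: 900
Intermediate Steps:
T = 48 (T = 6*8 = 48)
(T + (-2 - 4*4))**2 = (48 + (-2 - 4*4))**2 = (48 + (-2 - 16))**2 = (48 - 18)**2 = 30**2 = 900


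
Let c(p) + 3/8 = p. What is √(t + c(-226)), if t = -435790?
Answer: I*√6976262/4 ≈ 660.32*I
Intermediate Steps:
c(p) = -3/8 + p
√(t + c(-226)) = √(-435790 + (-3/8 - 226)) = √(-435790 - 1811/8) = √(-3488131/8) = I*√6976262/4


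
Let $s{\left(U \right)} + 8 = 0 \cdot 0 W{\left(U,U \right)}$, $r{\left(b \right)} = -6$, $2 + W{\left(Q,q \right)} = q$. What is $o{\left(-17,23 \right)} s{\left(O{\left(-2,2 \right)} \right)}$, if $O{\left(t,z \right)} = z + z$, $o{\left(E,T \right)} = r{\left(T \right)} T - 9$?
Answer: $1176$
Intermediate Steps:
$W{\left(Q,q \right)} = -2 + q$
$o{\left(E,T \right)} = -9 - 6 T$ ($o{\left(E,T \right)} = - 6 T - 9 = -9 - 6 T$)
$O{\left(t,z \right)} = 2 z$
$s{\left(U \right)} = -8$ ($s{\left(U \right)} = -8 + 0 \cdot 0 \left(-2 + U\right) = -8 + 0 \left(-2 + U\right) = -8 + 0 = -8$)
$o{\left(-17,23 \right)} s{\left(O{\left(-2,2 \right)} \right)} = \left(-9 - 138\right) \left(-8\right) = \left(-147\right) \left(-8\right) = 1176$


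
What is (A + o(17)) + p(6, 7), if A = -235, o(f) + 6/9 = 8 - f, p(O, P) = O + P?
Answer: -695/3 ≈ -231.67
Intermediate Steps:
o(f) = 22/3 - f (o(f) = -⅔ + (8 - f) = 22/3 - f)
(A + o(17)) + p(6, 7) = (-235 + (22/3 - 1*17)) + (6 + 7) = (-235 + (22/3 - 17)) + 13 = (-235 - 29/3) + 13 = -734/3 + 13 = -695/3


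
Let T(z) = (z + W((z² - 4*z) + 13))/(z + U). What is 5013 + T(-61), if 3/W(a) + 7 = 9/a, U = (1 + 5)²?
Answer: 129273408/25775 ≈ 5015.5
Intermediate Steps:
U = 36 (U = 6² = 36)
W(a) = 3/(-7 + 9/a)
T(z) = (z - 3*(13 + z² - 4*z)/(82 - 28*z + 7*z²))/(36 + z) (T(z) = (z - 3*((z² - 4*z) + 13)/(-9 + 7*((z² - 4*z) + 13)))/(z + 36) = (z - 3*(13 + z² - 4*z)/(-9 + 7*(13 + z² - 4*z)))/(36 + z) = (z - 3*(13 + z² - 4*z)/(-9 + (91 - 28*z + 7*z²)))/(36 + z) = (z - 3*(13 + z² - 4*z)/(82 - 28*z + 7*z²))/(36 + z))
5013 + T(-61) = 5013 + (-39 - 31*(-61)² + 7*(-61)³ + 94*(-61))/(2952 - 926*(-61) + 7*(-61)³ + 224*(-61)²) = 5013 + (-39 - 31*3721 + 7*(-226981) - 5734)/(2952 + 56486 + 7*(-226981) + 224*3721) = 5013 + (-39 - 115351 - 1588867 - 5734)/(2952 + 56486 - 1588867 + 833504) = 5013 - 1709991/(-695925) = 5013 - 1/695925*(-1709991) = 5013 + 63333/25775 = 129273408/25775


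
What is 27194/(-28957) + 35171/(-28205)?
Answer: -1785453417/816732185 ≈ -2.1861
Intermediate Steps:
27194/(-28957) + 35171/(-28205) = 27194*(-1/28957) + 35171*(-1/28205) = -27194/28957 - 35171/28205 = -1785453417/816732185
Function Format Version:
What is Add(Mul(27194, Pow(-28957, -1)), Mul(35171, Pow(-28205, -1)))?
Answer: Rational(-1785453417, 816732185) ≈ -2.1861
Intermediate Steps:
Add(Mul(27194, Pow(-28957, -1)), Mul(35171, Pow(-28205, -1))) = Add(Mul(27194, Rational(-1, 28957)), Mul(35171, Rational(-1, 28205))) = Add(Rational(-27194, 28957), Rational(-35171, 28205)) = Rational(-1785453417, 816732185)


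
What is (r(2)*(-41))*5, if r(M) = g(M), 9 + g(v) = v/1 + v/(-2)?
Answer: 1640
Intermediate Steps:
g(v) = -9 + v/2 (g(v) = -9 + (v/1 + v/(-2)) = -9 + (v*1 + v*(-1/2)) = -9 + (v - v/2) = -9 + v/2)
r(M) = -9 + M/2
(r(2)*(-41))*5 = ((-9 + (1/2)*2)*(-41))*5 = ((-9 + 1)*(-41))*5 = -8*(-41)*5 = 328*5 = 1640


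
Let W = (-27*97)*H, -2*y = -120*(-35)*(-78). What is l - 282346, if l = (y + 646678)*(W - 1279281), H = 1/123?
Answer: -42510712482518/41 ≈ -1.0368e+12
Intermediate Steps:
H = 1/123 ≈ 0.0081301
y = 163800 (y = -(-120*(-35))*(-78)/2 = -2100*(-78) = -1/2*(-327600) = 163800)
W = -873/41 (W = -27*97*(1/123) = -2619*1/123 = -873/41 ≈ -21.293)
l = -42510700906332/41 (l = (163800 + 646678)*(-873/41 - 1279281) = 810478*(-52451394/41) = -42510700906332/41 ≈ -1.0368e+12)
l - 282346 = -42510700906332/41 - 282346 = -42510712482518/41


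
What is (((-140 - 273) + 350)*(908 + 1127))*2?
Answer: -256410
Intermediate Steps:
(((-140 - 273) + 350)*(908 + 1127))*2 = ((-413 + 350)*2035)*2 = -63*2035*2 = -128205*2 = -256410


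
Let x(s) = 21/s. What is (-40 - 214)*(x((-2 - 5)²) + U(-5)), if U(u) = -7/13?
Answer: 2540/91 ≈ 27.912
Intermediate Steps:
U(u) = -7/13 (U(u) = -7*1/13 = -7/13)
(-40 - 214)*(x((-2 - 5)²) + U(-5)) = (-40 - 214)*(21/((-2 - 5)²) - 7/13) = -254*(21/((-7)²) - 7/13) = -254*(21/49 - 7/13) = -254*(21*(1/49) - 7/13) = -254*(3/7 - 7/13) = -254*(-10/91) = 2540/91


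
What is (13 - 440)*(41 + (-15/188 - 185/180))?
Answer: -14410823/846 ≈ -17034.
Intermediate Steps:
(13 - 440)*(41 + (-15/188 - 185/180)) = -427*(41 + (-15*1/188 - 185*1/180)) = -427*(41 + (-15/188 - 37/36)) = -427*(41 - 937/846) = -427*33749/846 = -14410823/846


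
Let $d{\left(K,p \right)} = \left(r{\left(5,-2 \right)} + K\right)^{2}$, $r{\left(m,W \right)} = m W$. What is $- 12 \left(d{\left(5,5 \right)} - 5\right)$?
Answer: $-240$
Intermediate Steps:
$r{\left(m,W \right)} = W m$
$d{\left(K,p \right)} = \left(-10 + K\right)^{2}$ ($d{\left(K,p \right)} = \left(\left(-2\right) 5 + K\right)^{2} = \left(-10 + K\right)^{2}$)
$- 12 \left(d{\left(5,5 \right)} - 5\right) = - 12 \left(\left(-10 + 5\right)^{2} - 5\right) = - 12 \left(\left(-5\right)^{2} - 5\right) = - 12 \left(25 - 5\right) = \left(-12\right) 20 = -240$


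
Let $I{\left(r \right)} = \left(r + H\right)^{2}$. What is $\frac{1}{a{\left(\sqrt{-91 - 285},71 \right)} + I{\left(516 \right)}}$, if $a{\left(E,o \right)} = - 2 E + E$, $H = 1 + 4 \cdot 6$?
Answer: $\frac{292681}{85662168137} + \frac{2 i \sqrt{94}}{85662168137} \approx 3.4167 \cdot 10^{-6} + 2.2636 \cdot 10^{-10} i$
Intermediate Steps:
$H = 25$ ($H = 1 + 24 = 25$)
$I{\left(r \right)} = \left(25 + r\right)^{2}$ ($I{\left(r \right)} = \left(r + 25\right)^{2} = \left(25 + r\right)^{2}$)
$a{\left(E,o \right)} = - E$
$\frac{1}{a{\left(\sqrt{-91 - 285},71 \right)} + I{\left(516 \right)}} = \frac{1}{- \sqrt{-91 - 285} + \left(25 + 516\right)^{2}} = \frac{1}{- \sqrt{-376} + 541^{2}} = \frac{1}{- 2 i \sqrt{94} + 292681} = \frac{1}{292681 - 2 i \sqrt{94}}$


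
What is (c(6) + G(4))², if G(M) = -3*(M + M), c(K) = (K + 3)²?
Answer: 3249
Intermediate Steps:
c(K) = (3 + K)²
G(M) = -6*M
(c(6) + G(4))² = ((3 + 6)² - 6*4)² = (9² - 24)² = (81 - 24)² = 57² = 3249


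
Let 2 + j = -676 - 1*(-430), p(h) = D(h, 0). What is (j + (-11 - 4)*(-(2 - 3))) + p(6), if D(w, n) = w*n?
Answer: -263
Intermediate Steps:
D(w, n) = n*w
p(h) = 0 (p(h) = 0*h = 0)
j = -248 (j = -2 + (-676 - 1*(-430)) = -2 + (-676 + 430) = -2 - 246 = -248)
(j + (-11 - 4)*(-(2 - 3))) + p(6) = (-248 + (-11 - 4)*(-(2 - 3))) + 0 = (-248 - (-15)*(-1)) + 0 = (-248 - 15*1) + 0 = (-248 - 15) + 0 = -263 + 0 = -263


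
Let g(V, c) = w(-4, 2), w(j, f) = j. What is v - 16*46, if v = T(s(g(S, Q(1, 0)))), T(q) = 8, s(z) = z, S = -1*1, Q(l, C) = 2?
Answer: -728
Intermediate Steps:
S = -1
g(V, c) = -4
v = 8
v - 16*46 = 8 - 16*46 = 8 - 736 = -728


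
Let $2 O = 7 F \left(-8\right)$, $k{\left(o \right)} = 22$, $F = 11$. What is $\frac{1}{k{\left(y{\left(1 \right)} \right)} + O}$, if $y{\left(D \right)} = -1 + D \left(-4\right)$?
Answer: $- \frac{1}{286} \approx -0.0034965$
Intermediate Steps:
$y{\left(D \right)} = -1 - 4 D$
$O = -308$ ($O = \frac{7 \cdot 11 \left(-8\right)}{2} = \frac{77 \left(-8\right)}{2} = \frac{1}{2} \left(-616\right) = -308$)
$\frac{1}{k{\left(y{\left(1 \right)} \right)} + O} = \frac{1}{22 - 308} = \frac{1}{-286} = - \frac{1}{286}$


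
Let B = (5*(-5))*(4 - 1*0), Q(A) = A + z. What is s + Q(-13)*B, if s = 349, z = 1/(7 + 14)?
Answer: 34529/21 ≈ 1644.2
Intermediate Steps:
z = 1/21 ≈ 0.047619
Q(A) = 1/21 + A (Q(A) = A + 1/21 = 1/21 + A)
B = -100 (B = -25*(4 + 0) = -25*4 = -100)
s + Q(-13)*B = 349 + (1/21 - 13)*(-100) = 349 - 272/21*(-100) = 349 + 27200/21 = 34529/21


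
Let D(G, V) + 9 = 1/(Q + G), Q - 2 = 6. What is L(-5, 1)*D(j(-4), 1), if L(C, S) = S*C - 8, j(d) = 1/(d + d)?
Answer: 7267/63 ≈ 115.35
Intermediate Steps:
Q = 8 (Q = 2 + 6 = 8)
j(d) = 1/(2*d)
D(G, V) = -9 + 1/(8 + G)
L(C, S) = -8 + C*S (L(C, S) = C*S - 8 = -8 + C*S)
L(-5, 1)*D(j(-4), 1) = (-8 - 5*1)*((-71 - 9/(2*(-4)))/(8 + (½)/(-4))) = (-8 - 5)*((-71 - 9*(-1)/(2*4))/(8 + (½)*(-¼))) = -13*(-71 - 9*(-⅛))/(8 - ⅛) = -13*(-71 + 9/8)/63/8 = -104*(-559)/(63*8) = -13*(-559/63) = 7267/63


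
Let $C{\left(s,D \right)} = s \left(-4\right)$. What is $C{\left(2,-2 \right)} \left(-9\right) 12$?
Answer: $864$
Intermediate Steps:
$C{\left(s,D \right)} = - 4 s$
$C{\left(2,-2 \right)} \left(-9\right) 12 = \left(-4\right) 2 \left(-9\right) 12 = \left(-8\right) \left(-9\right) 12 = 72 \cdot 12 = 864$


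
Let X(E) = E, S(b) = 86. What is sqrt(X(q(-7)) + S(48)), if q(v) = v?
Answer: sqrt(79) ≈ 8.8882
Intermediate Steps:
sqrt(X(q(-7)) + S(48)) = sqrt(-7 + 86) = sqrt(79)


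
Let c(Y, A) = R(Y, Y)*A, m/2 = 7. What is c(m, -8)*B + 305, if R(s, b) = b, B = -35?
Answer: 4225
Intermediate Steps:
m = 14 (m = 2*7 = 14)
c(Y, A) = A*Y (c(Y, A) = Y*A = A*Y)
c(m, -8)*B + 305 = -8*14*(-35) + 305 = -112*(-35) + 305 = 3920 + 305 = 4225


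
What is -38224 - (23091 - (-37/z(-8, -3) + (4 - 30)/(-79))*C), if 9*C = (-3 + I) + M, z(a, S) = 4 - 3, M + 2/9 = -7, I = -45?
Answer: -390914876/6399 ≈ -61090.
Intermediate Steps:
M = -65/9 (M = -2/9 - 7 = -65/9 ≈ -7.2222)
z(a, S) = 1
C = -497/81 (C = ((-3 - 45) - 65/9)/9 = (-48 - 65/9)/9 = (⅑)*(-497/9) = -497/81 ≈ -6.1358)
-38224 - (23091 - (-37/z(-8, -3) + (4 - 30)/(-79))*C) = -38224 - (23091 - (-37/1 + (4 - 30)/(-79))*(-497)/81) = -38224 - (23091 - (-37*1 - 26*(-1/79))*(-497)/81) = -38224 - (23091 - (-37 + 26/79)*(-497)/81) = -38224 - (23091 - (-2897)*(-497)/(79*81)) = -38224 - (23091 - 1*1439809/6399) = -38224 - (23091 - 1439809/6399) = -38224 - 1*146319500/6399 = -38224 - 146319500/6399 = -390914876/6399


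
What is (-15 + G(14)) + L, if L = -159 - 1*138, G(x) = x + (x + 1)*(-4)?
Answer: -358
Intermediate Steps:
G(x) = -4 - 3*x (G(x) = x + (1 + x)*(-4) = x + (-4 - 4*x) = -4 - 3*x)
L = -297 (L = -159 - 138 = -297)
(-15 + G(14)) + L = (-15 + (-4 - 3*14)) - 297 = (-15 + (-4 - 42)) - 297 = (-15 - 46) - 297 = -61 - 297 = -358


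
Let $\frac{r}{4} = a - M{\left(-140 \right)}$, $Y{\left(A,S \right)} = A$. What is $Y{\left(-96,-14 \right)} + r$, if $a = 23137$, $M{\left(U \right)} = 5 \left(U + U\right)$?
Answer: $98052$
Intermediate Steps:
$M{\left(U \right)} = 10 U$ ($M{\left(U \right)} = 5 \cdot 2 U = 10 U$)
$r = 98148$ ($r = 4 \left(23137 - 10 \left(-140\right)\right) = 4 \left(23137 - -1400\right) = 4 \left(23137 + 1400\right) = 4 \cdot 24537 = 98148$)
$Y{\left(-96,-14 \right)} + r = -96 + 98148 = 98052$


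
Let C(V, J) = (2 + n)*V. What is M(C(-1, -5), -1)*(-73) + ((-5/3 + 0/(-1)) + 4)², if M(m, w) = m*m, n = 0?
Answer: -2579/9 ≈ -286.56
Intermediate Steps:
C(V, J) = 2*V (C(V, J) = (2 + 0)*V = 2*V)
M(m, w) = m²
M(C(-1, -5), -1)*(-73) + ((-5/3 + 0/(-1)) + 4)² = (2*(-1))²*(-73) + ((-5/3 + 0/(-1)) + 4)² = (-2)²*(-73) + ((-5*⅓ + 0*(-1)) + 4)² = 4*(-73) + ((-5/3 + 0) + 4)² = -292 + (-5/3 + 4)² = -292 + (7/3)² = -292 + 49/9 = -2579/9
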